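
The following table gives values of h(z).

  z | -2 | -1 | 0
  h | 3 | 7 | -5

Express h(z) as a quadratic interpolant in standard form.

h(z) = -8z^2 - 20z - 5

Build the Lagrange basis polynomials:
L_0(z) = (z + 1)z / [2] = (1/2)z^2 + (1/2)z
L_1(z) = (z + 2)z / [-1] = -z^2 - 2z
L_2(z) = (z + 2)(z + 1) / [2] = (1/2)z^2 + (3/2)z + 1
h(z) = 3·L_0 + 7·L_1 + (-5)·L_2
  3·L_0(z) = (3/2)z^2 + (3/2)z
  7·L_1(z) = -7z^2 - 14z
  (-5)·L_2(z) = -(5/2)z^2 - (15/2)z - 5
Adding term by term: -8z^2 - 20z - 5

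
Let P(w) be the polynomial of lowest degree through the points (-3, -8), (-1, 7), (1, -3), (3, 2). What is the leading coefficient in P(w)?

Build the Lagrange basis polynomials:
L_0(w) = (w + 1)(w - 1)(w - 3) / [-48] = -(1/48)w^3 + (1/16)w^2 + (1/48)w - 1/16
L_1(w) = (w + 3)(w - 1)(w - 3) / [16] = (1/16)w^3 - (1/16)w^2 - (9/16)w + 9/16
L_2(w) = (w + 3)(w + 1)(w - 3) / [-16] = -(1/16)w^3 - (1/16)w^2 + (9/16)w + 9/16
L_3(w) = (w + 3)(w + 1)(w - 1) / [48] = (1/48)w^3 + (1/16)w^2 - (1/48)w - 1/16
P(w) = (-8)·L_0 + 7·L_1 + (-3)·L_2 + 2·L_3
Only the coefficient of w^3 is needed; take it from each L_i and combine:
(-8)·(-1/48) + 7·(1/16) + (-3)·(-1/16) + 2·(1/48) = 5/6

5/6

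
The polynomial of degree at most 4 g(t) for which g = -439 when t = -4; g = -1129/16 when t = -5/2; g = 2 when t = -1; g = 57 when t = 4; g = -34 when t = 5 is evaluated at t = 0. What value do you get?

1

L_0(0) = (5/2)·(1)·(-4)·(-5)/[(-3/2)·(-3)·(-8)·(-9)] = 25/162
L_1(0) = (4)·(1)·(-4)·(-5)/[(3/2)·(-3/2)·(-13/2)·(-15/2)] = -256/351
L_2(0) = (4)·(5/2)·(-4)·(-5)/[(3)·(3/2)·(-5)·(-6)] = 40/27
L_3(0) = (4)·(5/2)·(1)·(-5)/[(8)·(13/2)·(5)·(-1)] = 5/26
L_4(0) = (4)·(5/2)·(1)·(-4)/[(9)·(15/2)·(6)·(1)] = -8/81
Sum: (-439)·(25/162) + (-1129/16)·(-256/351) + 2·(40/27) + 57·(5/26) + (-34)·(-8/81) = 1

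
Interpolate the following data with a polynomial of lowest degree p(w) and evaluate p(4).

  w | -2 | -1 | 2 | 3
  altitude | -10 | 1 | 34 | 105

L_0(4) = (5)·(2)·(1)/[(-1)·(-4)·(-5)] = -1/2
L_1(4) = (6)·(2)·(1)/[(1)·(-3)·(-4)] = 1
L_2(4) = (6)·(5)·(1)/[(4)·(3)·(-1)] = -5/2
L_3(4) = (6)·(5)·(2)/[(5)·(4)·(1)] = 3
Sum: (-10)·(-1/2) + 1·(1) + 34·(-5/2) + 105·(3) = 236

236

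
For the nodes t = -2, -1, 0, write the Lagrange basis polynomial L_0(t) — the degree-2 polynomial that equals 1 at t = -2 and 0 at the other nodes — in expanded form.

L_0(t) = (1/2)t^2 + (1/2)t

L_0(t) = (t + 1)t / [(-1)·(-2)]
       = (t^2 + t) / (2)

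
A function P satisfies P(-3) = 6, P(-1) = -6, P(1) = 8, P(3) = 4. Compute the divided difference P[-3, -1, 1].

P[-3,-1] = (-6 - 6) / (-1 - (-3)) = -6
P[-1,1] = (8 - (-6)) / (1 - (-1)) = 7
P[-3,-1,1] = (7 - (-6)) / (1 - (-3)) = 13/4

13/4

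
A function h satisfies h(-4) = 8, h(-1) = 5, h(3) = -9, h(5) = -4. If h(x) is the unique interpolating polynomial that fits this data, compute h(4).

-520/63

Evaluate each Lagrange basis at x = 4:
L_0(4) = (5)·(1)·(-1)/[(-3)·(-7)·(-9)] = 5/189
L_1(4) = (8)·(1)·(-1)/[(3)·(-4)·(-6)] = -1/9
L_2(4) = (8)·(5)·(-1)/[(7)·(4)·(-2)] = 5/7
L_3(4) = (8)·(5)·(1)/[(9)·(6)·(2)] = 10/27
Sum: 8·(5/189) + 5·(-1/9) + (-9)·(5/7) + (-4)·(10/27) = -520/63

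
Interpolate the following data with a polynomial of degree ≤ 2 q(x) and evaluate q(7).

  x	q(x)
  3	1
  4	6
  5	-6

Using Newton's divided-difference form:
q[3,4] = (6 - 1) / (4 - 3) = 5
q[4,5] = (-6 - 6) / (5 - 4) = -12
q[3,4,5] = (-12 - 5) / (5 - 3) = -17/2
q(7) = 1 + 5·(4) + (-17/2)·(4)·(3) = -81

-81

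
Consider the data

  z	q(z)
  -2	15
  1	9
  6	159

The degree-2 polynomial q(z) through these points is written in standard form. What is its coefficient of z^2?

4

The leading coefficient equals the top divided difference q[-2,1,6].
q[-2,1] = (9 - 15) / (1 - (-2)) = -2
q[1,6] = (159 - 9) / (6 - 1) = 30
q[-2,1,6] = (30 - (-2)) / (6 - (-2)) = 4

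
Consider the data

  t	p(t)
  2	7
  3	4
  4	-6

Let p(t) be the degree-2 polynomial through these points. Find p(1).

Using Newton's divided-difference form:
p[2,3] = (4 - 7) / (3 - 2) = -3
p[3,4] = (-6 - 4) / (4 - 3) = -10
p[2,3,4] = (-10 - (-3)) / (4 - 2) = -7/2
p(1) = 7 + (-3)·(-1) + (-7/2)·(-1)·(-2) = 3

3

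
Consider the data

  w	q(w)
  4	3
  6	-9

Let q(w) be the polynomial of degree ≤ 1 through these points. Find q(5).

-3

Evaluate each Lagrange basis at w = 5:
L_0(5) = (-1)/[(-2)] = 1/2
L_1(5) = (1)/[(2)] = 1/2
Sum: 3·(1/2) + (-9)·(1/2) = -3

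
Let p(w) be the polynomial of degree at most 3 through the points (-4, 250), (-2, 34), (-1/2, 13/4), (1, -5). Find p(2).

L_0(2) = (4)·(5/2)·(1)/[(-2)·(-7/2)·(-5)] = -2/7
L_1(2) = (6)·(5/2)·(1)/[(2)·(-3/2)·(-3)] = 5/3
L_2(2) = (6)·(4)·(1)/[(7/2)·(3/2)·(-3/2)] = -64/21
L_3(2) = (6)·(4)·(5/2)/[(5)·(3)·(3/2)] = 8/3
Sum: 250·(-2/7) + 34·(5/3) + 13/4·(-64/21) + (-5)·(8/3) = -38

-38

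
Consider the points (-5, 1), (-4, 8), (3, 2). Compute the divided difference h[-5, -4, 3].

-55/56

h[-5,-4] = (8 - 1) / (-4 - (-5)) = 7
h[-4,3] = (2 - 8) / (3 - (-4)) = -6/7
h[-5,-4,3] = (-6/7 - 7) / (3 - (-5)) = -55/56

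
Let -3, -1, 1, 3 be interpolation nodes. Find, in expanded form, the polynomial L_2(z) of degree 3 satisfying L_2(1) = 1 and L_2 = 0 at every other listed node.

L_2(z) = -(1/16)z^3 - (1/16)z^2 + (9/16)z + 9/16

L_2(z) = (z + 3)(z + 1)(z - 3) / [(4)·(2)·(-2)]
       = (z^3 + z^2 - 9z - 9) / (-16)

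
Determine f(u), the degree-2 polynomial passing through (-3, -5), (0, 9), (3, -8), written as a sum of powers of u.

Newton's divided differences:
f[-3,0] = (9 - (-5)) / (0 - (-3)) = 14/3
f[0,3] = (-8 - 9) / (3 - 0) = -17/3
f[-3,0,3] = (-17/3 - 14/3) / (3 - (-3)) = -31/18
f(u) = -5 + (14/3)·(u + 3) + (-31/18)·(u + 3)u
Expanding: f(u) = -(31/18)u^2 - (1/2)u + 9

f(u) = -(31/18)u^2 - (1/2)u + 9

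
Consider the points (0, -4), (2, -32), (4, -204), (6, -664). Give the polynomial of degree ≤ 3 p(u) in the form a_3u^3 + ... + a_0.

Build the Lagrange basis polynomials:
L_0(u) = (u - 2)(u - 4)(u - 6) / [-48] = -(1/48)u^3 + (1/4)u^2 - (11/12)u + 1
L_1(u) = u(u - 4)(u - 6) / [16] = (1/16)u^3 - (5/8)u^2 + (3/2)u
L_2(u) = u(u - 2)(u - 6) / [-16] = -(1/16)u^3 + (1/2)u^2 - (3/4)u
L_3(u) = u(u - 2)(u - 4) / [48] = (1/48)u^3 - (1/8)u^2 + (1/6)u
p(u) = (-4)·L_0 + (-32)·L_1 + (-204)·L_2 + (-664)·L_3
  (-4)·L_0(u) = (1/12)u^3 - u^2 + (11/3)u - 4
  (-32)·L_1(u) = -2u^3 + 20u^2 - 48u
  (-204)·L_2(u) = (51/4)u^3 - 102u^2 + 153u
  (-664)·L_3(u) = -(83/6)u^3 + 83u^2 - (332/3)u
Adding term by term: -3u^3 - 2u - 4

p(u) = -3u^3 - 2u - 4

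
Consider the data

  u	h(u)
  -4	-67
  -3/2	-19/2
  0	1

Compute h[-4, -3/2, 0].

-4

h[-4,-3/2] = (-19/2 - (-67)) / (-3/2 - (-4)) = 23
h[-3/2,0] = (1 - (-19/2)) / (0 - (-3/2)) = 7
h[-4,-3/2,0] = (7 - 23) / (0 - (-4)) = -4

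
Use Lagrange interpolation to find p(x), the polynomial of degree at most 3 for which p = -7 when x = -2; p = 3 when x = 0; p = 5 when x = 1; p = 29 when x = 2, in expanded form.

L_0(x) = x(x - 1)(x - 2) / [-24] = -(1/24)x^3 + (1/8)x^2 - (1/12)x
L_1(x) = (x + 2)(x - 1)(x - 2) / [4] = (1/4)x^3 - (1/4)x^2 - x + 1
L_2(x) = (x + 2)x(x - 2) / [-3] = -(1/3)x^3 + (4/3)x
L_3(x) = (x + 2)x(x - 1) / [8] = (1/8)x^3 + (1/8)x^2 - (1/4)x
p(x) = (-7)·L_0 + 3·L_1 + 5·L_2 + 29·L_3
  (-7)·L_0(x) = (7/24)x^3 - (7/8)x^2 + (7/12)x
  3·L_1(x) = (3/4)x^3 - (3/4)x^2 - 3x + 3
  5·L_2(x) = -(5/3)x^3 + (20/3)x
  29·L_3(x) = (29/8)x^3 + (29/8)x^2 - (29/4)x
Adding term by term: 3x^3 + 2x^2 - 3x + 3

p(x) = 3x^3 + 2x^2 - 3x + 3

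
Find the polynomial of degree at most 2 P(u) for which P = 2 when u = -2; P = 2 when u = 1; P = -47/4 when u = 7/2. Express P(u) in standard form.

P(u) = -u^2 - u + 4

Build the Lagrange basis polynomials:
L_0(u) = (u - 1)(u - 7/2) / [33/2] = (2/33)u^2 - (3/11)u + 7/33
L_1(u) = (u + 2)(u - 7/2) / [-15/2] = -(2/15)u^2 + (1/5)u + 14/15
L_2(u) = (u + 2)(u - 1) / [55/4] = (4/55)u^2 + (4/55)u - 8/55
P(u) = 2·L_0 + 2·L_1 + (-47/4)·L_2
  2·L_0(u) = (4/33)u^2 - (6/11)u + 14/33
  2·L_1(u) = -(4/15)u^2 + (2/5)u + 28/15
  (-47/4)·L_2(u) = -(47/55)u^2 - (47/55)u + 94/55
Adding term by term: -u^2 - u + 4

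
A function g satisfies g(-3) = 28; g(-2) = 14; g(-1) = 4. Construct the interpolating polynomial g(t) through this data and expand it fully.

Newton's divided differences:
g[-3,-2] = (14 - 28) / (-2 - (-3)) = -14
g[-2,-1] = (4 - 14) / (-1 - (-2)) = -10
g[-3,-2,-1] = (-10 - (-14)) / (-1 - (-3)) = 2
g(t) = 28 + (-14)·(t + 3) + 2·(t + 3)(t + 2)
Expanding: g(t) = 2t^2 - 4t - 2

g(t) = 2t^2 - 4t - 2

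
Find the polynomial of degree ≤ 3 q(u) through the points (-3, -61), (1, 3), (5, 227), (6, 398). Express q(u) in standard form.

Newton's divided differences:
q[-3,1] = (3 - (-61)) / (1 - (-3)) = 16
q[1,5] = (227 - 3) / (5 - 1) = 56
q[5,6] = (398 - 227) / (6 - 5) = 171
q[-3,1,5] = (56 - 16) / (5 - (-3)) = 5
q[1,5,6] = (171 - 56) / (6 - 1) = 23
q[-3,1,5,6] = (23 - 5) / (6 - (-3)) = 2
q(u) = -61 + 16·(u + 3) + 5·(u + 3)(u - 1) + 2·(u + 3)(u - 1)(u - 5)
Expanding: q(u) = 2u^3 - u^2 + 2

q(u) = 2u^3 - u^2 + 2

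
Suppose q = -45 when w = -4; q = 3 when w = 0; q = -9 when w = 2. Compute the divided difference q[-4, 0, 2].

q[-4,0] = (3 - (-45)) / (0 - (-4)) = 12
q[0,2] = (-9 - 3) / (2 - 0) = -6
q[-4,0,2] = (-6 - 12) / (2 - (-4)) = -3

-3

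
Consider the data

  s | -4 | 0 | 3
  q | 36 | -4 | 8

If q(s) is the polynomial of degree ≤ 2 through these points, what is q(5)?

Evaluate each Lagrange basis at s = 5:
L_0(5) = (5)·(2)/[(-4)·(-7)] = 5/14
L_1(5) = (9)·(2)/[(4)·(-3)] = -3/2
L_2(5) = (9)·(5)/[(7)·(3)] = 15/7
Sum: 36·(5/14) + (-4)·(-3/2) + 8·(15/7) = 36

36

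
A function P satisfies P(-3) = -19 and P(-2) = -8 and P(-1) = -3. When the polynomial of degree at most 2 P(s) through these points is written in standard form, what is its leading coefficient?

-3

L_0(s) = (s + 2)(s + 1) / [2] = (1/2)s^2 + (3/2)s + 1
L_1(s) = (s + 3)(s + 1) / [-1] = -s^2 - 4s - 3
L_2(s) = (s + 3)(s + 2) / [2] = (1/2)s^2 + (5/2)s + 3
P(s) = (-19)·L_0 + (-8)·L_1 + (-3)·L_2
Only the coefficient of s^2 is needed; take it from each L_i and combine:
(-19)·(1/2) + (-8)·(-1) + (-3)·(1/2) = -3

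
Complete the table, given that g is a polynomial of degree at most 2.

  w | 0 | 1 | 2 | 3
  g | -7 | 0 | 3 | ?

2

The 3 known values determine g uniquely (degree ≤ 2).
Evaluate each Lagrange basis at w = 3:
L_0(3) = (2)·(1)/[(-1)·(-2)] = 1
L_1(3) = (3)·(1)/[(1)·(-1)] = -3
L_2(3) = (3)·(2)/[(2)·(1)] = 3
Sum: (-7)·(1) + 0 + 3·(3) = 2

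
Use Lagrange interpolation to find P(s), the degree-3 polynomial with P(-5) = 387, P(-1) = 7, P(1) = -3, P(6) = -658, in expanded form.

P(s) = -3s^3 - 2s + 2

L_0(s) = (s + 1)(s - 1)(s - 6) / [-264] = -(1/264)s^3 + (1/44)s^2 + (1/264)s - 1/44
L_1(s) = (s + 5)(s - 1)(s - 6) / [56] = (1/56)s^3 - (1/28)s^2 - (29/56)s + 15/28
L_2(s) = (s + 5)(s + 1)(s - 6) / [-60] = -(1/60)s^3 + (31/60)s + 1/2
L_3(s) = (s + 5)(s + 1)(s - 1) / [385] = (1/385)s^3 + (1/77)s^2 - (1/385)s - 1/77
P(s) = 387·L_0 + 7·L_1 + (-3)·L_2 + (-658)·L_3
  387·L_0(s) = -(129/88)s^3 + (387/44)s^2 + (129/88)s - 387/44
  7·L_1(s) = (1/8)s^3 - (1/4)s^2 - (29/8)s + 15/4
  (-3)·L_2(s) = (1/20)s^3 - (31/20)s - 3/2
  (-658)·L_3(s) = -(94/55)s^3 - (94/11)s^2 + (94/55)s + 94/11
Adding term by term: -3s^3 - 2s + 2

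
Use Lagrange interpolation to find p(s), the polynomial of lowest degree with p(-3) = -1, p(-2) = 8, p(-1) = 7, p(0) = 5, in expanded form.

p(s) = (3/2)s^3 + 4s^2 + (1/2)s + 5

Build the Lagrange basis polynomials:
L_0(s) = (s + 2)(s + 1)s / [-6] = -(1/6)s^3 - (1/2)s^2 - (1/3)s
L_1(s) = (s + 3)(s + 1)s / [2] = (1/2)s^3 + 2s^2 + (3/2)s
L_2(s) = (s + 3)(s + 2)s / [-2] = -(1/2)s^3 - (5/2)s^2 - 3s
L_3(s) = (s + 3)(s + 2)(s + 1) / [6] = (1/6)s^3 + s^2 + (11/6)s + 1
p(s) = (-1)·L_0 + 8·L_1 + 7·L_2 + 5·L_3
  (-1)·L_0(s) = (1/6)s^3 + (1/2)s^2 + (1/3)s
  8·L_1(s) = 4s^3 + 16s^2 + 12s
  7·L_2(s) = -(7/2)s^3 - (35/2)s^2 - 21s
  5·L_3(s) = (5/6)s^3 + 5s^2 + (55/6)s + 5
Adding term by term: (3/2)s^3 + 4s^2 + (1/2)s + 5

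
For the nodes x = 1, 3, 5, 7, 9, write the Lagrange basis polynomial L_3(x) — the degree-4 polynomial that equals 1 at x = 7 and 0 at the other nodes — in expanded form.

L_3(x) = (x - 1)(x - 3)(x - 5)(x - 9) / [(6)·(4)·(2)·(-2)]
       = (x^4 - 18x^3 + 104x^2 - 222x + 135) / (-96)

L_3(x) = -(1/96)x^4 + (3/16)x^3 - (13/12)x^2 + (37/16)x - 45/32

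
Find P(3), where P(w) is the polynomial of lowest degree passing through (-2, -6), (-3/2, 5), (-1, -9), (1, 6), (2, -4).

Evaluate each Lagrange basis at w = 3:
L_0(3) = (9/2)·(4)·(2)·(1)/[(-1/2)·(-1)·(-3)·(-4)] = 6
L_1(3) = (5)·(4)·(2)·(1)/[(1/2)·(-1/2)·(-5/2)·(-7/2)] = -128/7
L_2(3) = (5)·(9/2)·(2)·(1)/[(1)·(1/2)·(-2)·(-3)] = 15
L_3(3) = (5)·(9/2)·(4)·(1)/[(3)·(5/2)·(2)·(-1)] = -6
L_4(3) = (5)·(9/2)·(4)·(2)/[(4)·(7/2)·(3)·(1)] = 30/7
Sum: (-6)·(6) + 5·(-128/7) + (-9)·(15) + 6·(-6) + (-4)·(30/7) = -2209/7

-2209/7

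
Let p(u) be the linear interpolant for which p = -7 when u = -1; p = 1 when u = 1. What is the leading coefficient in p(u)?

4

The leading coefficient equals the top divided difference p[-1,1].
p[-1,1] = (1 - (-7)) / (1 - (-1)) = 4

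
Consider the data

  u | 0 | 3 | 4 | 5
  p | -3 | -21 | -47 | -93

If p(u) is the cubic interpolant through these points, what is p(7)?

Evaluate each Lagrange basis at u = 7:
L_0(7) = (4)·(3)·(2)/[(-3)·(-4)·(-5)] = -2/5
L_1(7) = (7)·(3)·(2)/[(3)·(-1)·(-2)] = 7
L_2(7) = (7)·(4)·(2)/[(4)·(1)·(-1)] = -14
L_3(7) = (7)·(4)·(3)/[(5)·(2)·(1)] = 42/5
Sum: (-3)·(-2/5) + (-21)·(7) + (-47)·(-14) + (-93)·(42/5) = -269

-269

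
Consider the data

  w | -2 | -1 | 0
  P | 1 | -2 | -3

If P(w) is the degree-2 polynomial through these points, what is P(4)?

Using Newton's divided-difference form:
P[-2,-1] = (-2 - 1) / (-1 - (-2)) = -3
P[-1,0] = (-3 - (-2)) / (0 - (-1)) = -1
P[-2,-1,0] = (-1 - (-3)) / (0 - (-2)) = 1
P(4) = 1 + (-3)·(6) + 1·(6)·(5) = 13

13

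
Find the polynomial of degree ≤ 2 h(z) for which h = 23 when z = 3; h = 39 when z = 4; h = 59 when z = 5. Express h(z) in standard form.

h(z) = 2z^2 + 2z - 1

L_0(z) = (z - 4)(z - 5) / [2] = (1/2)z^2 - (9/2)z + 10
L_1(z) = (z - 3)(z - 5) / [-1] = -z^2 + 8z - 15
L_2(z) = (z - 3)(z - 4) / [2] = (1/2)z^2 - (7/2)z + 6
h(z) = 23·L_0 + 39·L_1 + 59·L_2
  23·L_0(z) = (23/2)z^2 - (207/2)z + 230
  39·L_1(z) = -39z^2 + 312z - 585
  59·L_2(z) = (59/2)z^2 - (413/2)z + 354
Adding term by term: 2z^2 + 2z - 1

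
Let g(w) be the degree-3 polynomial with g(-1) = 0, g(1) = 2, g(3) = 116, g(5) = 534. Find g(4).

Evaluate each Lagrange basis at w = 4:
L_0(4) = (3)·(1)·(-1)/[(-2)·(-4)·(-6)] = 1/16
L_1(4) = (5)·(1)·(-1)/[(2)·(-2)·(-4)] = -5/16
L_2(4) = (5)·(3)·(-1)/[(4)·(2)·(-2)] = 15/16
L_3(4) = (5)·(3)·(1)/[(6)·(4)·(2)] = 5/16
Sum: 0 + 2·(-5/16) + 116·(15/16) + 534·(5/16) = 275

275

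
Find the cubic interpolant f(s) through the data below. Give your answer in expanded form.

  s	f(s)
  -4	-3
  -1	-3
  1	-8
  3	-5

f(s) = (3/14)s^3 + (5/14)s^2 - (19/7)s - 41/7

Newton's divided differences:
f[-4,-1] = (-3 - (-3)) / (-1 - (-4)) = 0
f[-1,1] = (-8 - (-3)) / (1 - (-1)) = -5/2
f[1,3] = (-5 - (-8)) / (3 - 1) = 3/2
f[-4,-1,1] = (-5/2 - 0) / (1 - (-4)) = -1/2
f[-1,1,3] = (3/2 - (-5/2)) / (3 - (-1)) = 1
f[-4,-1,1,3] = (1 - (-1/2)) / (3 - (-4)) = 3/14
f(s) = -3 + (-1/2)·(s + 4)(s + 1) + (3/14)·(s + 4)(s + 1)(s - 1)
Expanding: f(s) = (3/14)s^3 + (5/14)s^2 - (19/7)s - 41/7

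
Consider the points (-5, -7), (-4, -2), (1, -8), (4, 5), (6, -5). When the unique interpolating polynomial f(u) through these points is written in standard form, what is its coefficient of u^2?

Build the Lagrange basis polynomials:
L_0(u) = (u + 4)(u - 1)(u - 4)(u - 6) / [594] = (1/594)u^4 - (7/594)u^3 - (5/297)u^2 + (56/297)u - 16/99
L_1(u) = (u + 5)(u - 1)(u - 4)(u - 6) / [-400] = -(1/400)u^4 + (3/200)u^3 + (21/400)u^2 - (73/200)u + 3/10
L_2(u) = (u + 5)(u + 4)(u - 4)(u - 6) / [450] = (1/450)u^4 - (1/450)u^3 - (23/225)u^2 + (8/225)u + 16/15
L_3(u) = (u + 5)(u + 4)(u - 1)(u - 6) / [-432] = -(1/432)u^4 - (1/216)u^3 + (37/432)u^2 + (43/216)u - 5/18
L_4(u) = (u + 5)(u + 4)(u - 1)(u - 4) / [1100] = (1/1100)u^4 + (1/275)u^3 - (21/1100)u^2 - (16/275)u + 4/55
f(u) = (-7)·L_0 + (-2)·L_1 + (-8)·L_2 + 5·L_3 + (-5)·L_4
Only the coefficient of u^2 is needed; take it from each L_i and combine:
(-7)·(-5/297) + (-2)·(21/400) + (-8)·(-23/225) + 5·(37/432) + (-5)·(-21/1100) = 5959/4400

5959/4400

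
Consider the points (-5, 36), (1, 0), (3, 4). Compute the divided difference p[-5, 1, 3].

1

p[-5,1] = (0 - 36) / (1 - (-5)) = -6
p[1,3] = (4 - 0) / (3 - 1) = 2
p[-5,1,3] = (2 - (-6)) / (3 - (-5)) = 1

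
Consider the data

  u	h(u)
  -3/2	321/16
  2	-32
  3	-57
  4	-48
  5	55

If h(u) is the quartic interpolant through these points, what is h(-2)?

48

Using Newton's divided-difference form:
h[-3/2,2] = (-32 - 321/16) / (2 - (-3/2)) = -119/8
h[2,3] = (-57 - (-32)) / (3 - 2) = -25
h[3,4] = (-48 - (-57)) / (4 - 3) = 9
h[4,5] = (55 - (-48)) / (5 - 4) = 103
h[-3/2,2,3] = (-25 - (-119/8)) / (3 - (-3/2)) = -9/4
h[2,3,4] = (9 - (-25)) / (4 - 2) = 17
h[3,4,5] = (103 - 9) / (5 - 3) = 47
h[-3/2,2,3,4] = (17 - (-9/4)) / (4 - (-3/2)) = 7/2
h[2,3,4,5] = (47 - 17) / (5 - 2) = 10
h[-3/2,2,3,4,5] = (10 - 7/2) / (5 - (-3/2)) = 1
h(-2) = 321/16 + (-119/8)·(-1/2) + (-9/4)·(-1/2)·(-4) + (7/2)·(-1/2)·(-4)·(-5) + 1·(-1/2)·(-4)·(-5)·(-6) = 48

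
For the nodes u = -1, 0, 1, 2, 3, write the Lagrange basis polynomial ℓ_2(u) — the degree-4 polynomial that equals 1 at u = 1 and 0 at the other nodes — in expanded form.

ℓ_2(u) = (1/4)u^4 - u^3 + (1/4)u^2 + (3/2)u

ℓ_2(u) = (u + 1)u(u - 2)(u - 3) / [(2)·(1)·(-1)·(-2)]
       = (u^4 - 4u^3 + u^2 + 6u) / (4)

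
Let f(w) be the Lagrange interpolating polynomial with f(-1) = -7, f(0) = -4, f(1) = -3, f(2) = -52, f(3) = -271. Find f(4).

Evaluate each Lagrange basis at w = 4:
L_0(4) = (4)·(3)·(2)·(1)/[(-1)·(-2)·(-3)·(-4)] = 1
L_1(4) = (5)·(3)·(2)·(1)/[(1)·(-1)·(-2)·(-3)] = -5
L_2(4) = (5)·(4)·(2)·(1)/[(2)·(1)·(-1)·(-2)] = 10
L_3(4) = (5)·(4)·(3)·(1)/[(3)·(2)·(1)·(-1)] = -10
L_4(4) = (5)·(4)·(3)·(2)/[(4)·(3)·(2)·(1)] = 5
Sum: (-7)·(1) + (-4)·(-5) + (-3)·(10) + (-52)·(-10) + (-271)·(5) = -852

-852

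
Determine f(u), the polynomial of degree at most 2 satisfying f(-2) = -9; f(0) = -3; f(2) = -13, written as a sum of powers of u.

Newton's divided differences:
f[-2,0] = (-3 - (-9)) / (0 - (-2)) = 3
f[0,2] = (-13 - (-3)) / (2 - 0) = -5
f[-2,0,2] = (-5 - 3) / (2 - (-2)) = -2
f(u) = -9 + 3·(u + 2) + (-2)·(u + 2)u
Expanding: f(u) = -2u^2 - u - 3

f(u) = -2u^2 - u - 3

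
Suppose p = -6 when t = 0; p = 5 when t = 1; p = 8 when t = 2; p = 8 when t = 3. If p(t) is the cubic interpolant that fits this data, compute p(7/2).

135/16

Evaluate each Lagrange basis at t = 7/2:
L_0(7/2) = (5/2)·(3/2)·(1/2)/[(-1)·(-2)·(-3)] = -5/16
L_1(7/2) = (7/2)·(3/2)·(1/2)/[(1)·(-1)·(-2)] = 21/16
L_2(7/2) = (7/2)·(5/2)·(1/2)/[(2)·(1)·(-1)] = -35/16
L_3(7/2) = (7/2)·(5/2)·(3/2)/[(3)·(2)·(1)] = 35/16
Sum: (-6)·(-5/16) + 5·(21/16) + 8·(-35/16) + 8·(35/16) = 135/16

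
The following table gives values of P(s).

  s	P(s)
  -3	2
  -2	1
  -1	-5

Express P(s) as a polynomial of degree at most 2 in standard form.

Newton's divided differences:
P[-3,-2] = (1 - 2) / (-2 - (-3)) = -1
P[-2,-1] = (-5 - 1) / (-1 - (-2)) = -6
P[-3,-2,-1] = (-6 - (-1)) / (-1 - (-3)) = -5/2
P(s) = 2 + (-1)·(s + 3) + (-5/2)·(s + 3)(s + 2)
Expanding: P(s) = -(5/2)s^2 - (27/2)s - 16

P(s) = -(5/2)s^2 - (27/2)s - 16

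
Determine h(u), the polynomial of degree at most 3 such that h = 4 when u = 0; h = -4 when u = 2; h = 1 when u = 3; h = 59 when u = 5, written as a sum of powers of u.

h(u) = u^3 - 2u^2 - 4u + 4

Newton's divided differences:
h[0,2] = (-4 - 4) / (2 - 0) = -4
h[2,3] = (1 - (-4)) / (3 - 2) = 5
h[3,5] = (59 - 1) / (5 - 3) = 29
h[0,2,3] = (5 - (-4)) / (3 - 0) = 3
h[2,3,5] = (29 - 5) / (5 - 2) = 8
h[0,2,3,5] = (8 - 3) / (5 - 0) = 1
h(u) = 4 + (-4)·u + 3·u(u - 2) + 1·u(u - 2)(u - 3)
Expanding: h(u) = u^3 - 2u^2 - 4u + 4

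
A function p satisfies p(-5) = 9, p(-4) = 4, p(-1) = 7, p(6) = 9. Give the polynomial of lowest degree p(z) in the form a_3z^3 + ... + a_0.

p(z) = -(1/7)z^3 + (1/14)z^2 + (61/14)z + 78/7

Newton's divided differences:
p[-5,-4] = (4 - 9) / (-4 - (-5)) = -5
p[-4,-1] = (7 - 4) / (-1 - (-4)) = 1
p[-1,6] = (9 - 7) / (6 - (-1)) = 2/7
p[-5,-4,-1] = (1 - (-5)) / (-1 - (-5)) = 3/2
p[-4,-1,6] = (2/7 - 1) / (6 - (-4)) = -1/14
p[-5,-4,-1,6] = (-1/14 - 3/2) / (6 - (-5)) = -1/7
p(z) = 9 + (-5)·(z + 5) + (3/2)·(z + 5)(z + 4) + (-1/7)·(z + 5)(z + 4)(z + 1)
Expanding: p(z) = -(1/7)z^3 + (1/14)z^2 + (61/14)z + 78/7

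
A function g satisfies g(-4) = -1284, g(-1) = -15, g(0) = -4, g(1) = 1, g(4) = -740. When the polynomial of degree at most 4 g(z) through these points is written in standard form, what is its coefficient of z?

L_0(z) = (z + 1)z(z - 1)(z - 4) / [480] = (1/480)z^4 - (1/120)z^3 - (1/480)z^2 + (1/120)z
L_1(z) = (z + 4)z(z - 1)(z - 4) / [-30] = -(1/30)z^4 + (1/30)z^3 + (8/15)z^2 - (8/15)z
L_2(z) = (z + 4)(z + 1)(z - 1)(z - 4) / [16] = (1/16)z^4 - (17/16)z^2 + 1
L_3(z) = (z + 4)(z + 1)z(z - 4) / [-30] = -(1/30)z^4 - (1/30)z^3 + (8/15)z^2 + (8/15)z
L_4(z) = (z + 4)(z + 1)z(z - 1) / [480] = (1/480)z^4 + (1/120)z^3 - (1/480)z^2 - (1/120)z
g(z) = (-1284)·L_0 + (-15)·L_1 + (-4)·L_2 + 1·L_3 + (-740)·L_4
Only the coefficient of z is needed; take it from each L_i and combine:
(-1284)·(1/120) + (-15)·(-8/15) + (-4)·(0) + 1·(8/15) + (-740)·(-1/120) = 4

4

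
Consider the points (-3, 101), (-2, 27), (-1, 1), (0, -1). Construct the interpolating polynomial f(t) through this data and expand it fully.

Build the Lagrange basis polynomials:
L_0(t) = (t + 2)(t + 1)t / [-6] = -(1/6)t^3 - (1/2)t^2 - (1/3)t
L_1(t) = (t + 3)(t + 1)t / [2] = (1/2)t^3 + 2t^2 + (3/2)t
L_2(t) = (t + 3)(t + 2)t / [-2] = -(1/2)t^3 - (5/2)t^2 - 3t
L_3(t) = (t + 3)(t + 2)(t + 1) / [6] = (1/6)t^3 + t^2 + (11/6)t + 1
f(t) = 101·L_0 + 27·L_1 + 1·L_2 + (-1)·L_3
  101·L_0(t) = -(101/6)t^3 - (101/2)t^2 - (101/3)t
  27·L_1(t) = (27/2)t^3 + 54t^2 + (81/2)t
  1·L_2(t) = -(1/2)t^3 - (5/2)t^2 - 3t
  (-1)·L_3(t) = -(1/6)t^3 - t^2 - (11/6)t - 1
Adding term by term: -4t^3 + 2t - 1

f(t) = -4t^3 + 2t - 1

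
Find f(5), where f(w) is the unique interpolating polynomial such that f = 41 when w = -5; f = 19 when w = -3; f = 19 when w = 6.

11

L_0(5) = (8)·(-1)/[(-2)·(-11)] = -4/11
L_1(5) = (10)·(-1)/[(2)·(-9)] = 5/9
L_2(5) = (10)·(8)/[(11)·(9)] = 80/99
Sum: 41·(-4/11) + 19·(5/9) + 19·(80/99) = 11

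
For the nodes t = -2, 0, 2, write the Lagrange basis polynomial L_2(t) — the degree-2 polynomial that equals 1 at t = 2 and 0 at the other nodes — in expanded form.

L_2(t) = (t + 2)t / [(4)·(2)]
       = (t^2 + 2t) / (8)

L_2(t) = (1/8)t^2 + (1/4)t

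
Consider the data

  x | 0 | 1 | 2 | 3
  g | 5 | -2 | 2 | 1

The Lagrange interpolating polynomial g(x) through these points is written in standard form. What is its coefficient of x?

-107/6

L_0(x) = (x - 1)(x - 2)(x - 3) / [-6] = -(1/6)x^3 + x^2 - (11/6)x + 1
L_1(x) = x(x - 2)(x - 3) / [2] = (1/2)x^3 - (5/2)x^2 + 3x
L_2(x) = x(x - 1)(x - 3) / [-2] = -(1/2)x^3 + 2x^2 - (3/2)x
L_3(x) = x(x - 1)(x - 2) / [6] = (1/6)x^3 - (1/2)x^2 + (1/3)x
g(x) = 5·L_0 + (-2)·L_1 + 2·L_2 + 1·L_3
Only the coefficient of x is needed; take it from each L_i and combine:
5·(-11/6) + (-2)·(3) + 2·(-3/2) + 1·(1/3) = -107/6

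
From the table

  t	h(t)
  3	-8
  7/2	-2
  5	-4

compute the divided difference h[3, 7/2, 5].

-20/3

h[3,7/2] = (-2 - (-8)) / (7/2 - 3) = 12
h[7/2,5] = (-4 - (-2)) / (5 - 7/2) = -4/3
h[3,7/2,5] = (-4/3 - 12) / (5 - 3) = -20/3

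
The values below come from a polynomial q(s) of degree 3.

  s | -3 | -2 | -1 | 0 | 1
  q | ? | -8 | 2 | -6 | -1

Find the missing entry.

The 4 known values determine q uniquely (degree ≤ 3).
L_0(-3) = (-2)·(-3)·(-4)/[(-1)·(-2)·(-3)] = 4
L_1(-3) = (-1)·(-3)·(-4)/[(1)·(-1)·(-2)] = -6
L_2(-3) = (-1)·(-2)·(-4)/[(2)·(1)·(-1)] = 4
L_3(-3) = (-1)·(-2)·(-3)/[(3)·(2)·(1)] = -1
Sum: (-8)·(4) + 2·(-6) + (-6)·(4) + (-1)·(-1) = -67

-67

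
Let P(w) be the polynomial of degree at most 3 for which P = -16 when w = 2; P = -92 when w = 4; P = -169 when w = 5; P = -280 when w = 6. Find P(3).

Evaluate each Lagrange basis at w = 3:
L_0(3) = (-1)·(-2)·(-3)/[(-2)·(-3)·(-4)] = 1/4
L_1(3) = (1)·(-2)·(-3)/[(2)·(-1)·(-2)] = 3/2
L_2(3) = (1)·(-1)·(-3)/[(3)·(1)·(-1)] = -1
L_3(3) = (1)·(-1)·(-2)/[(4)·(2)·(1)] = 1/4
Sum: (-16)·(1/4) + (-92)·(3/2) + (-169)·(-1) + (-280)·(1/4) = -43

-43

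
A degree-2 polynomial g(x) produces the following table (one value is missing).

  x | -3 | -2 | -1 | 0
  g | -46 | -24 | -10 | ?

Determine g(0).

-4

The 3 known values determine g uniquely (degree ≤ 2).
Evaluate each Lagrange basis at x = 0:
L_0(0) = (2)·(1)/[(-1)·(-2)] = 1
L_1(0) = (3)·(1)/[(1)·(-1)] = -3
L_2(0) = (3)·(2)/[(2)·(1)] = 3
Sum: (-46)·(1) + (-24)·(-3) + (-10)·(3) = -4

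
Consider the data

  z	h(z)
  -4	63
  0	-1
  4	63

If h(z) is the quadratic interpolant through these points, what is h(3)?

35

Evaluate each Lagrange basis at z = 3:
L_0(3) = (3)·(-1)/[(-4)·(-8)] = -3/32
L_1(3) = (7)·(-1)/[(4)·(-4)] = 7/16
L_2(3) = (7)·(3)/[(8)·(4)] = 21/32
Sum: 63·(-3/32) + (-1)·(7/16) + 63·(21/32) = 35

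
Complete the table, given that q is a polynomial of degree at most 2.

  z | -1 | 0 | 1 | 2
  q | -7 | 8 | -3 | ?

The 3 known values determine q uniquely (degree ≤ 2).
Evaluate each Lagrange basis at z = 2:
L_0(2) = (2)·(1)/[(-1)·(-2)] = 1
L_1(2) = (3)·(1)/[(1)·(-1)] = -3
L_2(2) = (3)·(2)/[(2)·(1)] = 3
Sum: (-7)·(1) + 8·(-3) + (-3)·(3) = -40

-40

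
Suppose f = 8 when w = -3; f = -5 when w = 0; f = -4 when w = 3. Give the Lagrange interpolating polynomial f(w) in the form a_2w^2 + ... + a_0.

Build the Lagrange basis polynomials:
L_0(w) = w(w - 3) / [18] = (1/18)w^2 - (1/6)w
L_1(w) = (w + 3)(w - 3) / [-9] = -(1/9)w^2 + 1
L_2(w) = (w + 3)w / [18] = (1/18)w^2 + (1/6)w
f(w) = 8·L_0 + (-5)·L_1 + (-4)·L_2
  8·L_0(w) = (4/9)w^2 - (4/3)w
  (-5)·L_1(w) = (5/9)w^2 - 5
  (-4)·L_2(w) = -(2/9)w^2 - (2/3)w
Adding term by term: (7/9)w^2 - 2w - 5

f(w) = (7/9)w^2 - 2w - 5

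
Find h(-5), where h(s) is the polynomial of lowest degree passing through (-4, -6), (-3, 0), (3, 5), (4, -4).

Evaluate each Lagrange basis at s = -5:
L_0(-5) = (-2)·(-8)·(-9)/[(-1)·(-7)·(-8)] = 18/7
L_1(-5) = (-1)·(-8)·(-9)/[(1)·(-6)·(-7)] = -12/7
L_2(-5) = (-1)·(-2)·(-9)/[(7)·(6)·(-1)] = 3/7
L_3(-5) = (-1)·(-2)·(-8)/[(8)·(7)·(1)] = -2/7
Sum: (-6)·(18/7) + 0 + 5·(3/7) + (-4)·(-2/7) = -85/7

-85/7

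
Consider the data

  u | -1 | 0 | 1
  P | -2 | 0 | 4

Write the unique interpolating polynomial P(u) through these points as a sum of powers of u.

P(u) = u^2 + 3u

Build the Lagrange basis polynomials:
L_0(u) = u(u - 1) / [2] = (1/2)u^2 - (1/2)u
L_1(u) = (u + 1)(u - 1) / [-1] = -u^2 + 1
L_2(u) = (u + 1)u / [2] = (1/2)u^2 + (1/2)u
P(u) = (-2)·L_0 + 0·L_1 + 4·L_2
  (-2)·L_0(u) = -u^2 + u
  0·L_1(u) = 0
  4·L_2(u) = 2u^2 + 2u
Adding term by term: u^2 + 3u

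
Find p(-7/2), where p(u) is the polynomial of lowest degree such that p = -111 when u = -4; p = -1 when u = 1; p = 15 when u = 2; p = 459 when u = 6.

Evaluate each Lagrange basis at u = -7/2:
L_0(-7/2) = (-9/2)·(-11/2)·(-19/2)/[(-5)·(-6)·(-10)] = 627/800
L_1(-7/2) = (1/2)·(-11/2)·(-19/2)/[(5)·(-1)·(-5)] = 209/200
L_2(-7/2) = (1/2)·(-9/2)·(-19/2)/[(6)·(1)·(-4)] = -57/64
L_3(-7/2) = (1/2)·(-9/2)·(-11/2)/[(10)·(5)·(4)] = 99/1600
Sum: (-111)·(627/800) + (-1)·(209/200) + 15·(-57/64) + 459·(99/1600) = -73

-73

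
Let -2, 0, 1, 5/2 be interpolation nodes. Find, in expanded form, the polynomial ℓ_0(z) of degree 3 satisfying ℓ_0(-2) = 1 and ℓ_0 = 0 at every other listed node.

ℓ_0(z) = -(1/27)z^3 + (7/54)z^2 - (5/54)z

ℓ_0(z) = z(z - 1)(z - 5/2) / [(-2)·(-3)·(-9/2)]
       = (z^3 - (7/2)z^2 + (5/2)z) / (-27)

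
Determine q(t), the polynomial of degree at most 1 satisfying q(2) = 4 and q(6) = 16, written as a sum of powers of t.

L_0(t) = (t - 6) / [-4] = -(1/4)t + 3/2
L_1(t) = (t - 2) / [4] = (1/4)t - 1/2
q(t) = 4·L_0 + 16·L_1
  4·L_0(t) = -t + 6
  16·L_1(t) = 4t - 8
Adding term by term: 3t - 2

q(t) = 3t - 2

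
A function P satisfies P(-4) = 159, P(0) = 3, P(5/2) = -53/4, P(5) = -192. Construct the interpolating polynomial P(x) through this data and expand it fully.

P(x) = -2x^3 + 2x^2 + x + 3

Build the Lagrange basis polynomials:
L_0(x) = x(x - 5/2)(x - 5) / [-234] = -(1/234)x^3 + (5/156)x^2 - (25/468)x
L_1(x) = (x + 4)(x - 5/2)(x - 5) / [50] = (1/50)x^3 - (7/100)x^2 - (7/20)x + 1
L_2(x) = (x + 4)x(x - 5) / [-325/8] = -(8/325)x^3 + (8/325)x^2 + (32/65)x
L_3(x) = (x + 4)x(x - 5/2) / [225/2] = (2/225)x^3 + (1/75)x^2 - (4/45)x
P(x) = 159·L_0 + 3·L_1 + (-53/4)·L_2 + (-192)·L_3
  159·L_0(x) = -(53/78)x^3 + (265/52)x^2 - (1325/156)x
  3·L_1(x) = (3/50)x^3 - (21/100)x^2 - (21/20)x + 3
  (-53/4)·L_2(x) = (106/325)x^3 - (106/325)x^2 - (424/65)x
  (-192)·L_3(x) = -(128/75)x^3 - (64/25)x^2 + (256/15)x
Adding term by term: -2x^3 + 2x^2 + x + 3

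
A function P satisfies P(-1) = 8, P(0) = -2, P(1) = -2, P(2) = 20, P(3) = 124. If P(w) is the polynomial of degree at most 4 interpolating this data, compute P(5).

1058

L_0(5) = (5)·(4)·(3)·(2)/[(-1)·(-2)·(-3)·(-4)] = 5
L_1(5) = (6)·(4)·(3)·(2)/[(1)·(-1)·(-2)·(-3)] = -24
L_2(5) = (6)·(5)·(3)·(2)/[(2)·(1)·(-1)·(-2)] = 45
L_3(5) = (6)·(5)·(4)·(2)/[(3)·(2)·(1)·(-1)] = -40
L_4(5) = (6)·(5)·(4)·(3)/[(4)·(3)·(2)·(1)] = 15
Sum: 8·(5) + (-2)·(-24) + (-2)·(45) + 20·(-40) + 124·(15) = 1058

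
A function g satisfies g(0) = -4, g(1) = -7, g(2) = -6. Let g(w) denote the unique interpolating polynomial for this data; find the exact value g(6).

L_0(6) = (5)·(4)/[(-1)·(-2)] = 10
L_1(6) = (6)·(4)/[(1)·(-1)] = -24
L_2(6) = (6)·(5)/[(2)·(1)] = 15
Sum: (-4)·(10) + (-7)·(-24) + (-6)·(15) = 38

38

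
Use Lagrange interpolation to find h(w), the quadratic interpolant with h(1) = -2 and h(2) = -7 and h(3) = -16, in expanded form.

h(w) = -2w^2 + w - 1

L_0(w) = (w - 2)(w - 3) / [2] = (1/2)w^2 - (5/2)w + 3
L_1(w) = (w - 1)(w - 3) / [-1] = -w^2 + 4w - 3
L_2(w) = (w - 1)(w - 2) / [2] = (1/2)w^2 - (3/2)w + 1
h(w) = (-2)·L_0 + (-7)·L_1 + (-16)·L_2
  (-2)·L_0(w) = -w^2 + 5w - 6
  (-7)·L_1(w) = 7w^2 - 28w + 21
  (-16)·L_2(w) = -8w^2 + 24w - 16
Adding term by term: -2w^2 + w - 1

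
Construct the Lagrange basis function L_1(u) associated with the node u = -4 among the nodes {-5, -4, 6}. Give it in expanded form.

L_1(u) = -(1/10)u^2 + (1/10)u + 3

L_1(u) = (u + 5)(u - 6) / [(1)·(-10)]
       = (u^2 - u - 30) / (-10)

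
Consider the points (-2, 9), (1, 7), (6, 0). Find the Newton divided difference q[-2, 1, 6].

-11/120

q[-2,1] = (7 - 9) / (1 - (-2)) = -2/3
q[1,6] = (0 - 7) / (6 - 1) = -7/5
q[-2,1,6] = (-7/5 - (-2/3)) / (6 - (-2)) = -11/120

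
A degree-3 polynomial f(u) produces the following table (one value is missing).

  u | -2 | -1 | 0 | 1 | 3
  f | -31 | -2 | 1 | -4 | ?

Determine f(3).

The 4 known values determine f uniquely (degree ≤ 3).
Evaluate each Lagrange basis at u = 3:
L_0(3) = (4)·(3)·(2)/[(-1)·(-2)·(-3)] = -4
L_1(3) = (5)·(3)·(2)/[(1)·(-1)·(-2)] = 15
L_2(3) = (5)·(4)·(2)/[(2)·(1)·(-1)] = -20
L_3(3) = (5)·(4)·(3)/[(3)·(2)·(1)] = 10
Sum: (-31)·(-4) + (-2)·(15) + 1·(-20) + (-4)·(10) = 34

34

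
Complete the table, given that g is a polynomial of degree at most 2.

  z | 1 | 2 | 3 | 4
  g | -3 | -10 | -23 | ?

-42

The 3 known values determine g uniquely (degree ≤ 2).
Evaluate each Lagrange basis at z = 4:
L_0(4) = (2)·(1)/[(-1)·(-2)] = 1
L_1(4) = (3)·(1)/[(1)·(-1)] = -3
L_2(4) = (3)·(2)/[(2)·(1)] = 3
Sum: (-3)·(1) + (-10)·(-3) + (-23)·(3) = -42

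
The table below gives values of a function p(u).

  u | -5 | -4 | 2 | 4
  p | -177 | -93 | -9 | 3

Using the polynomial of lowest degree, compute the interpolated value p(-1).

Using Newton's divided-difference form:
p[-5,-4] = (-93 - (-177)) / (-4 - (-5)) = 84
p[-4,2] = (-9 - (-93)) / (2 - (-4)) = 14
p[2,4] = (3 - (-9)) / (4 - 2) = 6
p[-5,-4,2] = (14 - 84) / (2 - (-5)) = -10
p[-4,2,4] = (6 - 14) / (4 - (-4)) = -1
p[-5,-4,2,4] = (-1 - (-10)) / (4 - (-5)) = 1
p(-1) = -177 + 84·(4) + (-10)·(4)·(3) + 1·(4)·(3)·(-3) = 3

3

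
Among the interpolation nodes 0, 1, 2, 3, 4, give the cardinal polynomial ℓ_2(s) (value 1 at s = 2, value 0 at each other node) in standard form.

ℓ_2(s) = s(s - 1)(s - 3)(s - 4) / [(2)·(1)·(-1)·(-2)]
       = (s^4 - 8s^3 + 19s^2 - 12s) / (4)

ℓ_2(s) = (1/4)s^4 - 2s^3 + (19/4)s^2 - 3s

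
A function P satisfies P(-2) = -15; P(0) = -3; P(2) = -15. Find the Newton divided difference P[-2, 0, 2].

P[-2,0] = (-3 - (-15)) / (0 - (-2)) = 6
P[0,2] = (-15 - (-3)) / (2 - 0) = -6
P[-2,0,2] = (-6 - 6) / (2 - (-2)) = -3

-3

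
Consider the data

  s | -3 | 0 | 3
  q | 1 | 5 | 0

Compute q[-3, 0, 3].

q[-3,0] = (5 - 1) / (0 - (-3)) = 4/3
q[0,3] = (0 - 5) / (3 - 0) = -5/3
q[-3,0,3] = (-5/3 - 4/3) / (3 - (-3)) = -1/2

-1/2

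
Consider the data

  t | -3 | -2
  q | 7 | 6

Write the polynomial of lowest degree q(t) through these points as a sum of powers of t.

q(t) = -t + 4

L_0(t) = (t + 2) / [-1] = -t - 2
L_1(t) = (t + 3) / [1] = t + 3
q(t) = 7·L_0 + 6·L_1
  7·L_0(t) = -7t - 14
  6·L_1(t) = 6t + 18
Adding term by term: -t + 4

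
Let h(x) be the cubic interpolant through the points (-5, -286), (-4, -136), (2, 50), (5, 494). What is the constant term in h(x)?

4

L_0(x) = (x + 4)(x - 2)(x - 5) / [-70] = -(1/70)x^3 + (3/70)x^2 + (9/35)x - 4/7
L_1(x) = (x + 5)(x - 2)(x - 5) / [54] = (1/54)x^3 - (1/27)x^2 - (25/54)x + 25/27
L_2(x) = (x + 5)(x + 4)(x - 5) / [-126] = -(1/126)x^3 - (2/63)x^2 + (25/126)x + 50/63
L_3(x) = (x + 5)(x + 4)(x - 2) / [270] = (1/270)x^3 + (7/270)x^2 + (1/135)x - 4/27
h(x) = (-286)·L_0 + (-136)·L_1 + 50·L_2 + 494·L_3
Only the constant term is needed; take it from each L_i and combine:
(-286)·(-4/7) + (-136)·(25/27) + 50·(50/63) + 494·(-4/27) = 4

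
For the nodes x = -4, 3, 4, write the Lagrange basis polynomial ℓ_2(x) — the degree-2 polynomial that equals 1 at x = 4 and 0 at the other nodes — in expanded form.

ℓ_2(x) = (x + 4)(x - 3) / [(8)·(1)]
       = (x^2 + x - 12) / (8)

ℓ_2(x) = (1/8)x^2 + (1/8)x - 3/2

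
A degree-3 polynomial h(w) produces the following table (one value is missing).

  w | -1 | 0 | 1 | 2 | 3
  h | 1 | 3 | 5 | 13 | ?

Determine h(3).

The 4 known values determine h uniquely (degree ≤ 3).
L_0(3) = (3)·(2)·(1)/[(-1)·(-2)·(-3)] = -1
L_1(3) = (4)·(2)·(1)/[(1)·(-1)·(-2)] = 4
L_2(3) = (4)·(3)·(1)/[(2)·(1)·(-1)] = -6
L_3(3) = (4)·(3)·(2)/[(3)·(2)·(1)] = 4
Sum: 1·(-1) + 3·(4) + 5·(-6) + 13·(4) = 33

33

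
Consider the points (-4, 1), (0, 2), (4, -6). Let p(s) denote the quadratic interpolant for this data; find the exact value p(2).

-7/8

Evaluate each Lagrange basis at s = 2:
L_0(2) = (2)·(-2)/[(-4)·(-8)] = -1/8
L_1(2) = (6)·(-2)/[(4)·(-4)] = 3/4
L_2(2) = (6)·(2)/[(8)·(4)] = 3/8
Sum: 1·(-1/8) + 2·(3/4) + (-6)·(3/8) = -7/8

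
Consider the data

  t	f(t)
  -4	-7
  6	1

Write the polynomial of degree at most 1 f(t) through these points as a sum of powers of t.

f(t) = (4/5)t - 19/5

Build the Lagrange basis polynomials:
L_0(t) = (t - 6) / [-10] = -(1/10)t + 3/5
L_1(t) = (t + 4) / [10] = (1/10)t + 2/5
f(t) = (-7)·L_0 + 1·L_1
  (-7)·L_0(t) = (7/10)t - 21/5
  1·L_1(t) = (1/10)t + 2/5
Adding term by term: (4/5)t - 19/5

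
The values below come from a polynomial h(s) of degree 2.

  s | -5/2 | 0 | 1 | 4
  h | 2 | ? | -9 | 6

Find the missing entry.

The 3 known values determine h uniquely (degree ≤ 2).
Evaluate each Lagrange basis at s = 0:
L_0(0) = (-1)·(-4)/[(-7/2)·(-13/2)] = 16/91
L_1(0) = (5/2)·(-4)/[(7/2)·(-3)] = 20/21
L_2(0) = (5/2)·(-1)/[(13/2)·(3)] = -5/39
Sum: 2·(16/91) + (-9)·(20/21) + 6·(-5/39) = -818/91

-818/91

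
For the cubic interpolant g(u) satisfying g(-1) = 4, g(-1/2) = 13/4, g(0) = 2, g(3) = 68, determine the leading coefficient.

The leading coefficient equals the top divided difference g[-1,-1/2,0,3].
g[-1,-1/2] = (13/4 - 4) / (-1/2 - (-1)) = -3/2
g[-1/2,0] = (2 - 13/4) / (0 - (-1/2)) = -5/2
g[0,3] = (68 - 2) / (3 - 0) = 22
g[-1,-1/2,0] = (-5/2 - (-3/2)) / (0 - (-1)) = -1
g[-1/2,0,3] = (22 - (-5/2)) / (3 - (-1/2)) = 7
g[-1,-1/2,0,3] = (7 - (-1)) / (3 - (-1)) = 2

2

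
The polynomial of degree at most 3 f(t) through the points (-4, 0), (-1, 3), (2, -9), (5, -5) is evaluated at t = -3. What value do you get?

371/81

Evaluate each Lagrange basis at t = -3:
L_0(-3) = (-2)·(-5)·(-8)/[(-3)·(-6)·(-9)] = 40/81
L_1(-3) = (1)·(-5)·(-8)/[(3)·(-3)·(-6)] = 20/27
L_2(-3) = (1)·(-2)·(-8)/[(6)·(3)·(-3)] = -8/27
L_3(-3) = (1)·(-2)·(-5)/[(9)·(6)·(3)] = 5/81
Sum: 0 + 3·(20/27) + (-9)·(-8/27) + (-5)·(5/81) = 371/81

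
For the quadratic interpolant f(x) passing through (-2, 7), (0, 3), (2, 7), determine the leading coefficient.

The leading coefficient equals the top divided difference f[-2,0,2].
f[-2,0] = (3 - 7) / (0 - (-2)) = -2
f[0,2] = (7 - 3) / (2 - 0) = 2
f[-2,0,2] = (2 - (-2)) / (2 - (-2)) = 1

1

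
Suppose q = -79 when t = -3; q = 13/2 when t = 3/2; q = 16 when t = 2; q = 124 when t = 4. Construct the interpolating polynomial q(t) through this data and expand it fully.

L_0(t) = (t - 3/2)(t - 2)(t - 4) / [-315/2] = -(2/315)t^3 + (1/21)t^2 - (34/315)t + 8/105
L_1(t) = (t + 3)(t - 2)(t - 4) / [45/8] = (8/45)t^3 - (8/15)t^2 - (16/9)t + 64/15
L_2(t) = (t + 3)(t - 3/2)(t - 4) / [-5] = -(1/5)t^3 + (1/2)t^2 + (21/10)t - 18/5
L_3(t) = (t + 3)(t - 3/2)(t - 2) / [35] = (1/35)t^3 - (1/70)t^2 - (3/14)t + 9/35
q(t) = (-79)·L_0 + (13/2)·L_1 + 16·L_2 + 124·L_3
  (-79)·L_0(t) = (158/315)t^3 - (79/21)t^2 + (2686/315)t - 632/105
  (13/2)·L_1(t) = (52/45)t^3 - (52/15)t^2 - (104/9)t + 416/15
  16·L_2(t) = -(16/5)t^3 + 8t^2 + (168/5)t - 288/5
  124·L_3(t) = (124/35)t^3 - (62/35)t^2 - (186/7)t + 1116/35
Adding term by term: 2t^3 - t^2 + 4t - 4

q(t) = 2t^3 - t^2 + 4t - 4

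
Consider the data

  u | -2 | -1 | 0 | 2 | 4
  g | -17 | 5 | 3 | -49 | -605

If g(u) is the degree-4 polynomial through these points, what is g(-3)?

L_0(-3) = (-2)·(-3)·(-5)·(-7)/[(-1)·(-2)·(-4)·(-6)] = 35/8
L_1(-3) = (-1)·(-3)·(-5)·(-7)/[(1)·(-1)·(-3)·(-5)] = -7
L_2(-3) = (-1)·(-2)·(-5)·(-7)/[(2)·(1)·(-2)·(-4)] = 35/8
L_3(-3) = (-1)·(-2)·(-3)·(-7)/[(4)·(3)·(2)·(-2)] = -7/8
L_4(-3) = (-1)·(-2)·(-3)·(-5)/[(6)·(5)·(4)·(2)] = 1/8
Sum: (-17)·(35/8) + 5·(-7) + 3·(35/8) + (-49)·(-7/8) + (-605)·(1/8) = -129

-129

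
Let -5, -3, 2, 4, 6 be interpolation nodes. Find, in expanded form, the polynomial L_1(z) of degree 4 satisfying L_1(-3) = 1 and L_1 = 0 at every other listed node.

L_1(z) = -(1/630)z^4 + (1/90)z^3 + (8/315)z^2 - (86/315)z + 8/21

L_1(z) = (z + 5)(z - 2)(z - 4)(z - 6) / [(2)·(-5)·(-7)·(-9)]
       = (z^4 - 7z^3 - 16z^2 + 172z - 240) / (-630)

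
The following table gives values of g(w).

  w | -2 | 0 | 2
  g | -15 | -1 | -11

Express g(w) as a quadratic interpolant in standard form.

Build the Lagrange basis polynomials:
L_0(w) = w(w - 2) / [8] = (1/8)w^2 - (1/4)w
L_1(w) = (w + 2)(w - 2) / [-4] = -(1/4)w^2 + 1
L_2(w) = (w + 2)w / [8] = (1/8)w^2 + (1/4)w
g(w) = (-15)·L_0 + (-1)·L_1 + (-11)·L_2
  (-15)·L_0(w) = -(15/8)w^2 + (15/4)w
  (-1)·L_1(w) = (1/4)w^2 - 1
  (-11)·L_2(w) = -(11/8)w^2 - (11/4)w
Adding term by term: -3w^2 + w - 1

g(w) = -3w^2 + w - 1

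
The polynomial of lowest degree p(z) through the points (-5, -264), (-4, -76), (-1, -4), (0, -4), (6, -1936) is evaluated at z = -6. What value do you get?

Evaluate each Lagrange basis at z = -6:
L_0(-6) = (-2)·(-5)·(-6)·(-12)/[(-1)·(-4)·(-5)·(-11)] = 36/11
L_1(-6) = (-1)·(-5)·(-6)·(-12)/[(1)·(-3)·(-4)·(-10)] = -3
L_2(-6) = (-1)·(-2)·(-6)·(-12)/[(4)·(3)·(-1)·(-7)] = 12/7
L_3(-6) = (-1)·(-2)·(-5)·(-12)/[(5)·(4)·(1)·(-6)] = -1
L_4(-6) = (-1)·(-2)·(-5)·(-6)/[(11)·(10)·(7)·(6)] = 1/77
Sum: (-264)·(36/11) + (-76)·(-3) + (-4)·(12/7) + (-4)·(-1) + (-1936)·(1/77) = -664

-664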